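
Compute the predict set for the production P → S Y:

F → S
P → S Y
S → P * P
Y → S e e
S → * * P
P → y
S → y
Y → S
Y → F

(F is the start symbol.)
{ '*', 'y' }

PREDICT(P → S Y) = (FIRST(RHS) \ {ε}) ∪ (FOLLOW(P) if ε ∈ FIRST(RHS), i.e. RHS ⇒* ε)
FIRST(S) = { '*', 'y' }
FIRST(S Y) = { '*', 'y' }
ε ∉ FIRST(S Y), so FOLLOW(P) is not added.
PREDICT(P → S Y) = { '*', 'y' }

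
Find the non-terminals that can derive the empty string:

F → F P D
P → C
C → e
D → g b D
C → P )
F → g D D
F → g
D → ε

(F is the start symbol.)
A non-terminal is nullable if it can derive ε (the empty string): either it has an ε-production, or it has a production whose right-hand side consists entirely of nullable non-terminals.

ε-productions: D → ε
So D is immediately nullable.
No further non-terminal can be added: every production for the remaining non-terminals contains a terminal or a non-nullable non-terminal.
Nullable = { 'D' }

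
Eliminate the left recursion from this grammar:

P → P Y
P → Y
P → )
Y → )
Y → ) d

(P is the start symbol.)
P is directly left-recursive. The standard transformation for
  A → A α₁ | ... | A α_m | β₁ | ... | β_n
is
  A  → β₁ A' | ... | β_n A'
  A' → α₁ A' | ... | α_m A' | ε

P → Y becomes P → Y P'
P → ) becomes P → ) P'
P → P Y becomes P' → Y P'
Add P' → ε

Productions for other non-terminals are unchanged:
  Y → )
  Y → ) d

Resulting grammar:
P → Y P'
P → ) P'
P' → Y P'
P' → ε
Y → )
Y → ) d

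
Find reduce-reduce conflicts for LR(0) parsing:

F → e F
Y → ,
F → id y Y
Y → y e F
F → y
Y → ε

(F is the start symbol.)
A reduce-reduce conflict occurs when an LR(0) state has two complete items [A → α .] and [B → β .] — both call for a reduction, and with no lookahead the parser cannot choose between them.

Augment with F' → F and build the canonical LR(0) collection (I0 = CLOSURE({[F' → . F]}), then GOTO on every symbol after a dot until no new states appear). It has 12 states:
  I0: { [F → . e F], [F → . id y Y], [F → . y], [F' → . F] }  — shift
  I1: { [F' → F .] }  — accept
  I2: { [F → . e F], [F → . id y Y], [F → . y], [F → e . F] }  — shift
  I3: { [F → id . y Y] }  — shift
  I4: { [F → y .] }  — reduce
  I5: { [F → id y . Y], [Y → . ,], [Y → . y e F], [Y → .] }  — shift, reduce
  I6: { [Y → , .] }  — reduce
  I7: { [F → id y Y .] }  — reduce
  I8: { [Y → y . e F] }  — shift
  I9: { [F → . e F], [F → . id y Y], [F → . y], [Y → y e . F] }  — shift
  I10: { [Y → y e F .] }  — reduce
  I11: { [F → e F .] }  — reduce

No state contains more than one complete item.

Answer: No reduce-reduce conflicts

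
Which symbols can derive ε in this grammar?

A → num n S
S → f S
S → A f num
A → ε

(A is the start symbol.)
A non-terminal is nullable if it can derive ε (the empty string): either it has an ε-production, or it has a production whose right-hand side consists entirely of nullable non-terminals.

ε-productions: A → ε
So A is immediately nullable.
No further non-terminal can be added: every production for the remaining non-terminals contains a terminal or a non-nullable non-terminal.
Nullable = { 'A' }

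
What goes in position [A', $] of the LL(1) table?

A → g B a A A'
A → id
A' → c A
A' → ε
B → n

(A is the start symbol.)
To find M[A', $], we find productions for A' where $ is in the predict set (PREDICT(N → α) = (FIRST(α) \ {ε}) ∪ (FOLLOW(N) if α ⇒* ε)).

Relevant sets:
  FOLLOW(A') = { $, 'c' }

A' → c A: PREDICT = { 'c' }
A' → ε: PREDICT = { $, 'c' }
  $ is in predict set, so this production goes in M[A', $]

M[A', $] = A' → ε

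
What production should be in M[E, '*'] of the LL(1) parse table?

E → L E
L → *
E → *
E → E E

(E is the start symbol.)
To find M[E, '*'], we find productions for E where '*' is in the predict set (PREDICT(N → α) = (FIRST(α) \ {ε}) ∪ (FOLLOW(N) if α ⇒* ε)).

Relevant sets:
  FIRST(L) = { '*' }
  FIRST(E) = { '*' }

E → L E: PREDICT = { '*' }
  '*' is in predict set, so this production goes in M[E, '*']
E → *: PREDICT = { '*' }
  '*' is in predict set, so this production goes in M[E, '*']
E → E E: PREDICT = { '*' }
  '*' is in predict set, so this production goes in M[E, '*']

M[E, '*'] = E → L E, E → *, E → E E  (a multiply-defined cell — the grammar is not LL(1))

Answer: E → L E, E → *, E → E E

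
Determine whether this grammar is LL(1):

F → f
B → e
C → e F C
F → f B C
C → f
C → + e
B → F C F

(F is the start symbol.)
No. Predict set conflict for F: { 'f' }

Relevant sets:
  FIRST(F) = { 'f' }

For F:
  PREDICT(F → f) = { 'f' }
  PREDICT(F → f B C) = { 'f' }
For B:
  PREDICT(B → e) = { 'e' }
  PREDICT(B → F C F) = { 'f' }
For C:
  PREDICT(C → e F C) = { 'e' }
  PREDICT(C → f) = { 'f' }
  PREDICT(C → '+' e) = { '+' }

Conflict found: Predict set conflict for F: { 'f' }
The grammar is NOT LL(1).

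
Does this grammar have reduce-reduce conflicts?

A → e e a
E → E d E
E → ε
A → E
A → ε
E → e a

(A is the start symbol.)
A reduce-reduce conflict occurs when an LR(0) state has two complete items [A → α .] and [B → β .] — both call for a reduction, and with no lookahead the parser cannot choose between them.

Augment with A' → A and build the canonical LR(0) collection (I0 = CLOSURE({[A' → . A]}), then GOTO on every symbol after a dot until no new states appear). It has 10 states:
  I0: { [A → . E], [A → . e e a], [A → .], [A' → . A], [E → . E d E], [E → . e a], [E → .] }  — shift, 2 reduces
  I1: { [A' → A .] }  — accept
  I2: { [A → E .], [E → E . d E] }  — shift, reduce
  I3: { [A → e . e a], [E → e . a] }  — shift
  I4: { [E → e a .] }  — reduce
  I5: { [A → e e . a] }  — shift
  I6: { [A → e e a .] }  — reduce
  I7: { [E → . E d E], [E → . e a], [E → .], [E → E d . E] }  — shift, reduce
  I8: { [E → E . d E], [E → E d E .] }  — shift, reduce
  I9: { [E → e . a] }  — shift

I0 contains complete items [A → .], [E → .] — reduce-reduce conflict.

Answer: Yes — I0: [A → .] vs [E → .]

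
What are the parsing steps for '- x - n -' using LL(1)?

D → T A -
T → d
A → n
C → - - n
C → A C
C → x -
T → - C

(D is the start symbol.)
LL(1) parsing maintains a stack (initially the start symbol over $) and the input. At each step: if the stack top is a terminal, match it against the current input token; if it is a non-terminal N, replace it with the RHS of M[N, lookahead] (the unique production whose predict set contains the lookahead).

Stack is shown with the top on the left.

Stack      Input        Action
------------------------------
D $        - x - n - $  output D → T A -
T A - $    - x - n - $  output T → - C
- C A - $  - x - n - $  match '-'
C A - $    x - n - $    output C → x -
x - A - $  x - n - $    match 'x'
- A - $    - n - $      match '-'
A - $      n - $        output A → n
n - $      n - $        match 'n'
- $        - $          match '-'
$          $            accept

The string is accepted.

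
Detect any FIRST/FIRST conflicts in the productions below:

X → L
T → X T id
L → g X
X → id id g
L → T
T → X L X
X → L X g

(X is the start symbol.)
Yes. X → L / X → id id g on { 'id' }; X → L / X → L X g on { 'g', 'id' }; X → id id g / X → L X g on { 'id' }; T → X T id / T → X L X on { 'g', 'id' }; L → g X / L → T on { 'g' }

FIRST sets of the non-terminals at (or reachable through a nullable prefix from) the front of some alternative:
  FIRST(L) = { 'g', 'id' }
  FIRST(X) = { 'g', 'id' }
  FIRST(T) = { 'g', 'id' }

Productions for X:
  X → L: FIRST = { 'g', 'id' }
  X → id id g: FIRST = { 'id' }
  X → L X g: FIRST = { 'g', 'id' }
Productions for T:
  T → X T id: FIRST = { 'g', 'id' }
  T → X L X: FIRST = { 'g', 'id' }
Productions for L:
  L → g X: FIRST = { 'g' }
  L → T: FIRST = { 'g', 'id' }

Conflict for X: X → L and X → id id g
  Overlap: { 'id' }
Conflict for X: X → L and X → L X g
  Overlap: { 'g', 'id' }
Conflict for X: X → id id g and X → L X g
  Overlap: { 'id' }
Conflict for T: T → X T id and T → X L X
  Overlap: { 'g', 'id' }
Conflict for L: L → g X and L → T
  Overlap: { 'g' }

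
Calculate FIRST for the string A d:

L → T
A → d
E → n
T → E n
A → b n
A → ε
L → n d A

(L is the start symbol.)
{ 'b', 'd' }

FIRST sets of the non-terminals involved (from the grammar, by fixed-point iteration):
  FIRST(A) = { 'b', 'd', ε }

To compute FIRST(A d), process the symbols left to right:
Symbol A is a non-terminal. Add FIRST(A) \ {ε} = { 'b', 'd' }
A is nullable (ε ∈ FIRST(A)), continue to the next symbol.
Symbol d is a terminal. Add 'd' and stop.
FIRST(A d) = { 'b', 'd' }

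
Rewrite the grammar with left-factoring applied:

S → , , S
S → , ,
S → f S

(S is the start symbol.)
Left-factoring transforms A → αβ₁ | αβ₂ into A → αA' and A' → β₁ | β₂
(α is the longest common prefix among the alternatives). Repeat until
no nonterminal has two alternatives with a common prefix.

Round 1: S has alternatives sharing prefix ', ,'. Introduce S': S → , , S'
  Add: S' → S
  Add: S' → ε

No remaining common prefixes — done.

Resulting grammar:
S → , , S'
S' → S
S' → ε
S → f S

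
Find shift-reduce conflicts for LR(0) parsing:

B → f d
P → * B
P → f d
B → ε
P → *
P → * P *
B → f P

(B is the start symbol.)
A shift-reduce conflict occurs when an LR(0) state has both:
  - a complete (reduce) item [A → α .] (dot at the end), and
  - a shift item [B → β . c γ] (dot before a terminal).

Augment with B' → B and build the canonical LR(0) collection (I0 = CLOSURE({[B' → . B]}), then GOTO on every symbol after a dot until no new states appear). It has 13 states:
  I0: { [B → . f P], [B → . f d], [B → .], [B' → . B] }  — shift, reduce
  I1: { [B' → B .] }  — accept
  I2: { [B → f . P], [B → f . d], [P → . * B], [P → . * P *], [P → . *], [P → . f d] }  — shift
  I3: { [B → . f P], [B → . f d], [B → .], [P → * . B], [P → * . P *], [P → * .], [P → . * B], [P → . * P *], [P → . *], [P → . f d] }  — shift, 2 reduces
  I4: { [B → f P .] }  — reduce
  I5: { [B → f d .] }  — reduce
  I6: { [P → f . d] }  — shift
  I7: { [P → f d .] }  — reduce
  I8: { [P → * B .] }  — reduce
  I9: { [P → * P . *] }  — shift
  I10: { [B → f . P], [B → f . d], [P → . * B], [P → . * P *], [P → . *], [P → . f d], [P → f . d] }  — shift
  I11: { [B → f d .], [P → f d .] }  — 2 reduces
  I12: { [P → * P * .] }  — reduce

I0 contains reduce item [B → .] and shift items [B → . f P], [B → . f d] — shift-reduce conflict.
I3 contains reduce items [B → .], [P → * .] and shift items [B → . f P], [B → . f d], [P → . *], [P → . * B], [P → . * P *], [P → . f d] — shift-reduce conflict.

Answer: Yes — I0: [B → .] vs [B → . f P]; I3: [B → .] vs [B → . f P]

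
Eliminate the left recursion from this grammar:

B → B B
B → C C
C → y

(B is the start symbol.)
B → C C B'
B' → B B'
B' → ε
C → y

B is directly left-recursive. The standard transformation for
  A → A α₁ | ... | A α_m | β₁ | ... | β_n
is
  A  → β₁ A' | ... | β_n A'
  A' → α₁ A' | ... | α_m A' | ε

B → C C becomes B → C C B'
B → B B becomes B' → B B'
Add B' → ε

Productions for other non-terminals are unchanged:
  C → y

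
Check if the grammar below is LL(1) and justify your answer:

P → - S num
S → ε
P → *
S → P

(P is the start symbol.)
Yes, the grammar is LL(1).

A grammar is LL(1) if for each non-terminal N with multiple productions, the predict sets of those productions are pairwise disjoint, where PREDICT(N → α) = (FIRST(α) \ {ε}) ∪ (FOLLOW(N) if α ⇒* ε).

Relevant sets:
  FIRST(P) = { '*', '-' }
  FOLLOW(S) = { 'num' }

For P:
  PREDICT(P → '-' S num) = { '-' }
  PREDICT(P → '*') = { '*' }
For S:
  PREDICT(S → ε) = { 'num' }
  PREDICT(S → P) = { '*', '-' }

All predict sets are disjoint. The grammar IS LL(1).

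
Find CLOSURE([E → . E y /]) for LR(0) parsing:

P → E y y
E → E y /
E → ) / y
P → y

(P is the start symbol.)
{ [E → . ) / y], [E → . E y /] }

Start with: [E → . E y /]
  [E → . E y /] has the dot before E: add [E → . ) / y]
No further items can be added.

CLOSURE = { [E → . ) / y], [E → . E y /] }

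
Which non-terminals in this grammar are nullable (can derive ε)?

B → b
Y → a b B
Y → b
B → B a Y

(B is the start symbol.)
A non-terminal is nullable if it can derive ε (the empty string): either it has an ε-production, or it has a production whose right-hand side consists entirely of nullable non-terminals.

There are no ε-productions, so no non-terminal can derive ε.
No non-terminals are nullable.

Answer: None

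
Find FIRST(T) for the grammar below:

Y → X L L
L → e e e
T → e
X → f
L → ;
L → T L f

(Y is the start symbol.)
From T → e:
  - e is a terminal: add 'e' and stop

Collecting: FIRST(T) = { 'e' }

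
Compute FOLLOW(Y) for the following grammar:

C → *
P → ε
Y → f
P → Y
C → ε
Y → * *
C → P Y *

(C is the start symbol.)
{ '*', 'f' }

To compute FOLLOW(Y), find every occurrence of Y on a right-hand side N → α Y β: add FIRST(β) \ {ε}, and if β is empty or nullable also add FOLLOW(N). Iterate to a fixed point.

In P → Y: Y is at the end, add FOLLOW(P)
In C → P Y *: Y is followed by '*', add FIRST('*') \ {ε} = { '*' }

The FOLLOW sets referred to above (computed the same way, to a fixed point):
  FOLLOW(P) = { '*', 'f' }

Taking the union: FOLLOW(Y) = { '*', 'f' }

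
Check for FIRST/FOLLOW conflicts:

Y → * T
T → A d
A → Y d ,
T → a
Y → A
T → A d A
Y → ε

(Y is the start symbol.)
Yes. Y → A with FOLLOW(Y) on { 'd' }

A FIRST/FOLLOW conflict occurs when a non-terminal N has a nullable alternative N → β (β ⇒* ε) and another alternative N → α with FIRST(α) ∩ FOLLOW(N) ≠ ∅: on such a lookahead the parser cannot decide between expanding α and letting N vanish via β.

Nullable non-terminals: Y.
FIRST sets used below: FIRST(A) = { '*', 'd' }

Y: nullable alternative(s) Y → ε; FOLLOW(Y) = { $, 'd' }
  Y → * T: FIRST \ {ε} = { '*' } — disjoint from FOLLOW(Y)
  Y → A: FIRST \ {ε} = { '*', 'd' } — overlaps FOLLOW(Y) on { 'd' }: CONFLICT
  Y → ε: FIRST \ {ε} = { } — this is the only nullable alternative, skip

A, T have no nullable alternative, so no FIRST/FOLLOW check is needed there.

So the grammar has 1 FIRST/FOLLOW conflict (marked CONFLICT above).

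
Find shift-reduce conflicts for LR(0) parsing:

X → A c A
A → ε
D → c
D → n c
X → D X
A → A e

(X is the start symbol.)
A shift-reduce conflict occurs when an LR(0) state has both:
  - a complete (reduce) item [A → α .] (dot at the end), and
  - a shift item [B → β . c γ] (dot before a terminal).

Augment with X' → X and build the canonical LR(0) collection (I0 = CLOSURE({[X' → . X]}), then GOTO on every symbol after a dot until no new states appear). It has 11 states:
  I0: { [A → . A e], [A → .], [D → . c], [D → . n c], [X → . A c A], [X → . D X], [X' → . X] }  — shift, reduce
  I1: { [A → A . e], [X → A . c A] }  — shift
  I2: { [A → . A e], [A → .], [D → . c], [D → . n c], [X → . A c A], [X → . D X], [X → D . X] }  — shift, reduce
  I3: { [X' → X .] }  — accept
  I4: { [D → c .] }  — reduce
  I5: { [D → n . c] }  — shift
  I6: { [D → n c .] }  — reduce
  I7: { [X → D X .] }  — reduce
  I8: { [A → . A e], [A → .], [X → A c . A] }  — reduce
  I9: { [A → A e .] }  — reduce
  I10: { [A → A . e], [X → A c A .] }  — shift, reduce

I0 contains reduce item [A → .] and shift items [D → . c], [D → . n c] — shift-reduce conflict.
I2 contains reduce item [A → .] and shift items [D → . c], [D → . n c] — shift-reduce conflict.
I10 contains reduce item [X → A c A .] and shift item [A → A . e] — shift-reduce conflict.

Answer: Yes — I0: [A → .] vs [D → . c]; I2: [A → .] vs [D → . c]; I10: [X → A c A .] vs [A → A . e]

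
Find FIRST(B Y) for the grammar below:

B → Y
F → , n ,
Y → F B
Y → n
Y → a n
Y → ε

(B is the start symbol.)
{ ',', 'a', 'n', ε }

FIRST sets of the non-terminals involved (from the grammar, by fixed-point iteration):
  FIRST(B) = { ',', 'a', 'n', ε }
  FIRST(Y) = { ',', 'a', 'n', ε }

To compute FIRST(B Y), process the symbols left to right:
Symbol B is a non-terminal. Add FIRST(B) \ {ε} = { ',', 'a', 'n' }
B is nullable (ε ∈ FIRST(B)), continue to the next symbol.
Symbol Y is a non-terminal. Add FIRST(Y) \ {ε} = { ',', 'a', 'n' }
Y is nullable (ε ∈ FIRST(Y)), continue to the next symbol.
All symbols are nullable, so ε is in the result.
FIRST(B Y) = { ',', 'a', 'n', ε }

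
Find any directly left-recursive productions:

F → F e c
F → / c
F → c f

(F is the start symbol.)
Yes, F is left-recursive

Direct left recursion occurs when N → N α for some non-terminal N (the right-hand side begins with the left-hand side itself).

F → F e c: LEFT RECURSIVE (starts with F)
F → / c: starts with '/'
F → c f: starts with c

The grammar has direct left recursion on: F.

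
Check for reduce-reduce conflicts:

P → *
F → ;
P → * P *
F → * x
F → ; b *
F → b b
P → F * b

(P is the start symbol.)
No reduce-reduce conflicts

A reduce-reduce conflict occurs when an LR(0) state has two complete items [A → α .] and [B → β .] — both call for a reduction, and with no lookahead the parser cannot choose between them.

Augment with P' → P and build the canonical LR(0) collection (I0 = CLOSURE({[P' → . P]}), then GOTO on every symbol after a dot until no new states appear). It has 14 states:
  I0: { [F → . * x], [F → . ; b *], [F → . ;], [F → . b b], [P → . * P *], [P → . *], [P → . F * b], [P' → . P] }  — shift
  I1: { [F → * . x], [F → . * x], [F → . ; b *], [F → . ;], [F → . b b], [P → * . P *], [P → * .], [P → . * P *], [P → . *], [P → . F * b] }  — shift, reduce
  I2: { [F → ; . b *], [F → ; .] }  — shift, reduce
  I3: { [P → F . * b] }  — shift
  I4: { [P' → P .] }  — accept
  I5: { [F → b . b] }  — shift
  I6: { [F → b b .] }  — reduce
  I7: { [P → F * . b] }  — shift
  I8: { [P → F * b .] }  — reduce
  I9: { [F → ; b . *] }  — shift
  I10: { [F → ; b * .] }  — reduce
  I11: { [P → * P . *] }  — shift
  I12: { [F → * x .] }  — reduce
  I13: { [P → * P * .] }  — reduce

No state contains more than one complete item.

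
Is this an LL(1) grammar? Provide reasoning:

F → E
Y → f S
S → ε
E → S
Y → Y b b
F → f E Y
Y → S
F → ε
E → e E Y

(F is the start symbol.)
No. Predict set conflict for F: { $ }

A grammar is LL(1) if for each non-terminal N with multiple productions, the predict sets of those productions are pairwise disjoint, where PREDICT(N → α) = (FIRST(α) \ {ε}) ∪ (FOLLOW(N) if α ⇒* ε).

Relevant sets:
  FIRST(E) = { 'e', ε }
  FIRST(Y) = { 'b', 'f', ε }
  FIRST(S) = { ε }
  FOLLOW(F) = { $ }
  FOLLOW(Y) = { $, 'b', 'f' }
  FOLLOW(E) = { $, 'b', 'f' }

For F:
  PREDICT(F → E) = { $, 'e' }
  PREDICT(F → f E Y) = { 'f' }
  PREDICT(F → ε) = { $ }
For Y:
  PREDICT(Y → f S) = { 'f' }
  PREDICT(Y → Y b b) = { 'b', 'f' }
  PREDICT(Y → S) = { $, 'b', 'f' }
For E:
  PREDICT(E → S) = { $, 'b', 'f' }
  PREDICT(E → e E Y) = { 'e' }
S has a single production, so nothing to check there.

Conflict found: Predict set conflict for F: { $ }
The grammar is NOT LL(1).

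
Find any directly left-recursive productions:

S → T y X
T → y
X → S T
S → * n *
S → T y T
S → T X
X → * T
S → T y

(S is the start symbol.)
S → T y X: starts with T
T → y: starts with y
X → S T: starts with S
S → * n *: starts with '*'
S → T y T: starts with T
S → T X: starts with T
X → * T: starts with '*'
S → T y: starts with T

No direct left recursion found.

Answer: No direct left recursion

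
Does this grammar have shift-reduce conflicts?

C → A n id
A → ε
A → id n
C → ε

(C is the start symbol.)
Yes — I0: [A → .] vs [A → . id n]

Augment with C' → C and build the canonical LR(0) collection (I0 = CLOSURE({[C' → . C]}), then GOTO on every symbol after a dot until no new states appear). It has 7 states:
  I0: { [A → . id n], [A → .], [C → . A n id], [C → .], [C' → . C] }  — shift, 2 reduces
  I1: { [C → A . n id] }  — shift
  I2: { [C' → C .] }  — accept
  I3: { [A → id . n] }  — shift
  I4: { [A → id n .] }  — reduce
  I5: { [C → A n . id] }  — shift
  I6: { [C → A n id .] }  — reduce

I0 contains reduce items [A → .], [C → .] and shift item [A → . id n] — shift-reduce conflict.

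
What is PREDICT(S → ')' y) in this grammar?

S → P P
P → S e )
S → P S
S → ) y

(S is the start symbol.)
{ ')' }

PREDICT(S → ')' y) = (FIRST(RHS) \ {ε}) ∪ (FOLLOW(S) if ε ∈ FIRST(RHS), i.e. RHS ⇒* ε)
FIRST(')' y) = { ')' }
ε ∉ FIRST(')' y), so FOLLOW(S) is not added.
PREDICT(S → ')' y) = { ')' }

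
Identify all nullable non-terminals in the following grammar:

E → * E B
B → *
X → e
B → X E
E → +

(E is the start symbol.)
There are no ε-productions, so no non-terminal can derive ε.
No non-terminals are nullable.

Answer: None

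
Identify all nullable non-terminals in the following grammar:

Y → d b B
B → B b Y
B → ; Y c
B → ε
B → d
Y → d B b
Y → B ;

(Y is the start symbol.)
{ 'B' }

ε-productions: B → ε
So B is immediately nullable.
No further non-terminal can be added: every production for the remaining non-terminals contains a terminal or a non-nullable non-terminal.
Nullable = { 'B' }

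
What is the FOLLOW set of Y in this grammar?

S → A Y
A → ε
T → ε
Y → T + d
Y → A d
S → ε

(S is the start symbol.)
{ $ }

In S → A Y: Y is at the end, add FOLLOW(S)

The FOLLOW sets referred to above (computed the same way, to a fixed point):
  FOLLOW(S) = { $ }

Taking the union: FOLLOW(Y) = { $ }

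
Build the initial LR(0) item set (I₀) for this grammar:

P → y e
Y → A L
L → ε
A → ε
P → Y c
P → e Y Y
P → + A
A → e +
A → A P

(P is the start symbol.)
{ [A → . A P], [A → . e +], [A → .], [P → . + A], [P → . Y c], [P → . e Y Y], [P → . y e], [P' → . P], [Y → . A L] }

First, augment the grammar with P' → P
I₀ = CLOSURE({ [P' → . P] }):
  [P' → . P] has the dot before P: add [P → . y e], [P → . Y c], [P → . e Y Y], [P → . + A]
  [P → . Y c] has the dot before Y: add [Y → . A L]
  [Y → . A L] has the dot before A: add [A → .], [A → . e +], [A → . A P]
No further items can be added.

I₀ = { [A → . A P], [A → . e +], [A → .], [P → . + A], [P → . Y c], [P → . e Y Y], [P → . y e], [P' → . P], [Y → . A L] }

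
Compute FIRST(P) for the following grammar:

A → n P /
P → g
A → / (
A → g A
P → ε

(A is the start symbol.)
{ 'g', ε }

To compute FIRST(P), examine every production with P on the left-hand side, reading each right-hand side left to right until a non-nullable symbol is reached.

From P → g:
  - g is a terminal: add 'g' and stop
From P → ε:
  - ε-production, so ε ∈ FIRST(P)

Collecting: FIRST(P) = { 'g', ε }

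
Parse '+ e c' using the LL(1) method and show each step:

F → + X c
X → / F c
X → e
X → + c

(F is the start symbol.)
LL(1) parsing maintains a stack (initially the start symbol over $) and the input. At each step: if the stack top is a terminal, match it against the current input token; if it is a non-terminal N, replace it with the RHS of M[N, lookahead] (the unique production whose predict set contains the lookahead).

Stack is shown with the top on the left.

Stack    Input    Action
------------------------
F $      + e c $  output F → + X c
+ X c $  + e c $  match '+'
X c $    e c $    output X → e
e c $    e c $    match 'e'
c $      c $      match 'c'
$        $        accept

The string is accepted.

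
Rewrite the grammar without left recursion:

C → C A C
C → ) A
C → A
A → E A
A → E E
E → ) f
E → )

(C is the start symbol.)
C → ) A C'
C → A C'
C' → A C C'
C' → ε
A → E A
A → E E
E → ) f
E → )

C is directly left-recursive. The standard transformation for
  A → A α₁ | ... | A α_m | β₁ | ... | β_n
is
  A  → β₁ A' | ... | β_n A'
  A' → α₁ A' | ... | α_m A' | ε

C → ) A becomes C → ) A C'
C → A becomes C → A C'
C → C A C becomes C' → A C C'
Add C' → ε

Productions for other non-terminals are unchanged:
  A → E A
  A → E E
  E → ) f
  E → )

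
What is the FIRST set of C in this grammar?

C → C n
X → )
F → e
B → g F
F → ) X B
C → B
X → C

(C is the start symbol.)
To compute FIRST(C), examine every production with C on the left-hand side, reading each right-hand side left to right until a non-nullable symbol is reached.

FIRST sets of the other non-terminals involved (by the same procedure, iterated to a fixed point):
  FIRST(B) = { 'g' }

From C → C n:
  - C is the symbol being defined: contributes nothing new
    C is not nullable, so stop
From C → B:
  - B is a non-terminal: add FIRST(B) \ {ε} = { 'g' }
    B is not nullable, so stop

Collecting: FIRST(C) = { 'g' }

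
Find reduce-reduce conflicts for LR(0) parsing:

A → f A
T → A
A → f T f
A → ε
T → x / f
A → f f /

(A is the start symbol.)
Yes — I3: [A → f A .] vs [T → A .]

Augment with A' → A and build the canonical LR(0) collection (I0 = CLOSURE({[A' → . A]}), then GOTO on every symbol after a dot until no new states appear). It has 11 states:
  I0: { [A → . f A], [A → . f T f], [A → . f f /], [A → .], [A' → . A] }  — shift, reduce
  I1: { [A' → A .] }  — accept
  I2: { [A → . f A], [A → . f T f], [A → . f f /], [A → .], [A → f . A], [A → f . T f], [A → f . f /], [T → . A], [T → . x / f] }  — shift, reduce
  I3: { [A → f A .], [T → A .] }  — 2 reduces
  I4: { [A → f T . f] }  — shift
  I5: { [A → . f A], [A → . f T f], [A → . f f /], [A → .], [A → f . A], [A → f . T f], [A → f . f /], [A → f f . /], [T → . A], [T → . x / f] }  — shift, reduce
  I6: { [T → x . / f] }  — shift
  I7: { [T → x / . f] }  — shift
  I8: { [T → x / f .] }  — reduce
  I9: { [A → f f / .] }  — reduce
  I10: { [A → f T f .] }  — reduce

I3 contains complete items [A → f A .], [T → A .] — reduce-reduce conflict.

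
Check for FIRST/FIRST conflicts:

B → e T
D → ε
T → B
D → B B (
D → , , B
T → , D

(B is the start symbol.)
No FIRST/FIRST conflicts.

A FIRST/FIRST conflict occurs when two productions N → α and N → β for the same non-terminal have FIRST(α) ∩ FIRST(β) ≠ ∅ (with ε ∈ FIRST of a nullable right-hand side, so two nullable alternatives also conflict).

FIRST sets of the non-terminals at (or reachable through a nullable prefix from) the front of some alternative:
  FIRST(B) = { 'e' }

Productions for D:
  D → ε: FIRST = { ε }
  D → B B (: FIRST = { 'e' }
  D → , , B: FIRST = { ',' }
Productions for T:
  T → B: FIRST = { 'e' }
  T → , D: FIRST = { ',' }
B has only one production, so no FIRST/FIRST conflict is possible there.

All alternatives of each non-terminal have pairwise disjoint FIRST sets.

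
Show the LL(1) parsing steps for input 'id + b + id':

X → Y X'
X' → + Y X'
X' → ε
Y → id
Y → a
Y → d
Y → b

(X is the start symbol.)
LL(1) parsing maintains a stack (initially the start symbol over $) and the input. At each step: if the stack top is a terminal, match it against the current input token; if it is a non-terminal N, replace it with the RHS of M[N, lookahead] (the unique production whose predict set contains the lookahead).

Stack is shown with the top on the left.

Stack     Input          Action
-------------------------------
X $       id + b + id $  output X → Y X'
Y X' $    id + b + id $  output Y → id
id X' $   id + b + id $  match 'id'
X' $      + b + id $     output X' → + Y X'
+ Y X' $  + b + id $     match '+'
Y X' $    b + id $       output Y → b
b X' $    b + id $       match 'b'
X' $      + id $         output X' → + Y X'
+ Y X' $  + id $         match '+'
Y X' $    id $           output Y → id
id X' $   id $           match 'id'
X' $      $              output X' → ε
$         $              accept

The string is accepted.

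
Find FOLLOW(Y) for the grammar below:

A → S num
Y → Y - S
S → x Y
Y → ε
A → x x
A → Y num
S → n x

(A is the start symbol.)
To compute FOLLOW(Y), find every occurrence of Y on a right-hand side N → α Y β: add FIRST(β) \ {ε}, and if β is empty or nullable also add FOLLOW(N). Iterate to a fixed point.

In Y → Y - S: Y is followed by '-' S, add FIRST('-' S) \ {ε} = { '-' }
In S → x Y: Y is at the end, add FOLLOW(S)
In A → Y num: Y is followed by num, add FIRST(num) \ {ε} = { 'num' }

The FOLLOW sets referred to above (computed the same way, to a fixed point):
  FOLLOW(S) = { '-', 'num' }

Taking the union: FOLLOW(Y) = { '-', 'num' }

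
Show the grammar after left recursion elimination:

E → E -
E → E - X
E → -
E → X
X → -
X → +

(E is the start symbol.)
E → - E'
E → X E'
E' → - E'
E' → - X E'
E' → ε
X → -
X → +

E is directly left-recursive. The standard transformation for
  A → A α₁ | ... | A α_m | β₁ | ... | β_n
is
  A  → β₁ A' | ... | β_n A'
  A' → α₁ A' | ... | α_m A' | ε

E → - becomes E → - E'
E → X becomes E → X E'
E → E - becomes E' → - E'
E → E - X becomes E' → - X E'
Add E' → ε

Productions for other non-terminals are unchanged:
  X → -
  X → +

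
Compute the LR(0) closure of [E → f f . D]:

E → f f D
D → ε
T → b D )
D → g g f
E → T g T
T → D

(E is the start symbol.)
To compute CLOSURE, for each item [A → α.Bβ] where B is a non-terminal, add [B → .γ] for all productions B → γ; repeat for the newly added items until nothing changes.

Start with: [E → f f . D]
  [E → f f . D] has the dot before D: add [D → .], [D → . g g f]
No further items can be added.

CLOSURE = { [D → . g g f], [D → .], [E → f f . D] }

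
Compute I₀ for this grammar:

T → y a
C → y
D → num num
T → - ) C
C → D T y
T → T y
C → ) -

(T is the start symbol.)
First, augment the grammar with T' → T
I₀ = CLOSURE({ [T' → . T] }):
  [T' → . T] has the dot before T: add [T → . y a], [T → . - ) C], [T → . T y]
No further items can be added.

I₀ = { [T → . - ) C], [T → . T y], [T → . y a], [T' → . T] }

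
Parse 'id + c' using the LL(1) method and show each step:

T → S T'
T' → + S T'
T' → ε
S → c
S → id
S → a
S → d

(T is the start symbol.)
LL(1) parsing maintains a stack (initially the start symbol over $) and the input. At each step: if the stack top is a terminal, match it against the current input token; if it is a non-terminal N, replace it with the RHS of M[N, lookahead] (the unique production whose predict set contains the lookahead).

Stack is shown with the top on the left.

Stack     Input     Action
--------------------------
T $       id + c $  output T → S T'
S T' $    id + c $  output S → id
id T' $   id + c $  match 'id'
T' $      + c $     output T' → + S T'
+ S T' $  + c $     match '+'
S T' $    c $       output S → c
c T' $    c $       match 'c'
T' $      $         output T' → ε
$         $         accept

The string is accepted.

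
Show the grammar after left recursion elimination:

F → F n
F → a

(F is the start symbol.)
F → a F'
F' → n F'
F' → ε

F is directly left-recursive. The standard transformation for
  A → A α₁ | ... | A α_m | β₁ | ... | β_n
is
  A  → β₁ A' | ... | β_n A'
  A' → α₁ A' | ... | α_m A' | ε

F → a becomes F → a F'
F → F n becomes F' → n F'
Add F' → ε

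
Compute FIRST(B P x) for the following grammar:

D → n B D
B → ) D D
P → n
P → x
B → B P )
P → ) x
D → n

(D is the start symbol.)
{ ')' }

FIRST sets of the non-terminals involved (from the grammar, by fixed-point iteration):
  FIRST(B) = { ')' }

To compute FIRST(B P x), process the symbols left to right:
Symbol B is a non-terminal. Add FIRST(B) \ {ε} = { ')' }
B is not nullable (ε ∉ FIRST(B)), so stop here.
FIRST(B P x) = { ')' }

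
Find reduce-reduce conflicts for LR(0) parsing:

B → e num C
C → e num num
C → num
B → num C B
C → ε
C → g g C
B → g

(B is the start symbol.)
A reduce-reduce conflict occurs when an LR(0) state has two complete items [A → α .] and [B → β .] — both call for a reduction, and with no lookahead the parser cannot choose between them.

Augment with B' → B and build the canonical LR(0) collection (I0 = CLOSURE({[B' → . B]}), then GOTO on every symbol after a dot until no new states appear). It has 16 states:
  I0: { [B → . e num C], [B → . g], [B → . num C B], [B' → . B] }  — shift
  I1: { [B' → B .] }  — accept
  I2: { [B → e . num C] }  — shift
  I3: { [B → g .] }  — reduce
  I4: { [B → num . C B], [C → . e num num], [C → . g g C], [C → . num], [C → .] }  — shift, reduce
  I5: { [B → . e num C], [B → . g], [B → . num C B], [B → num C . B] }  — shift
  I6: { [C → e . num num] }  — shift
  I7: { [C → g . g C] }  — shift
  I8: { [C → num .] }  — reduce
  I9: { [C → . e num num], [C → . g g C], [C → . num], [C → .], [C → g g . C] }  — shift, reduce
  I10: { [C → g g C .] }  — reduce
  I11: { [C → e num . num] }  — shift
  I12: { [C → e num num .] }  — reduce
  I13: { [B → num C B .] }  — reduce
  I14: { [B → e num . C], [C → . e num num], [C → . g g C], [C → . num], [C → .] }  — shift, reduce
  I15: { [B → e num C .] }  — reduce

No state contains more than one complete item.

Answer: No reduce-reduce conflicts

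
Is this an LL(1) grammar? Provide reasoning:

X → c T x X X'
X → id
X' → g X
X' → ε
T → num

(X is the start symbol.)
A grammar is LL(1) if for each non-terminal N with multiple productions, the predict sets of those productions are pairwise disjoint, where PREDICT(N → α) = (FIRST(α) \ {ε}) ∪ (FOLLOW(N) if α ⇒* ε).

Relevant sets:
  FOLLOW(X') = { $, 'g' }

For X:
  PREDICT(X → c T x X X') = { 'c' }
  PREDICT(X → id) = { 'id' }
For X':
  PREDICT(X' → g X) = { 'g' }
  PREDICT(X' → ε) = { $, 'g' }
T has a single production, so nothing to check there.

Conflict found: Predict set conflict for X': { 'g' }
The grammar is NOT LL(1).

Answer: No. Predict set conflict for X': { 'g' }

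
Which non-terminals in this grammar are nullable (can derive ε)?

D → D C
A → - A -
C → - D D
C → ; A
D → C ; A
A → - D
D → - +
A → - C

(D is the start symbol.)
None

A non-terminal is nullable if it can derive ε (the empty string): either it has an ε-production, or it has a production whose right-hand side consists entirely of nullable non-terminals.

There are no ε-productions, so no non-terminal can derive ε.
No non-terminals are nullable.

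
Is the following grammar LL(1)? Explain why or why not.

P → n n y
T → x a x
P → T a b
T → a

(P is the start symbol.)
Yes, the grammar is LL(1).

A grammar is LL(1) if for each non-terminal N with multiple productions, the predict sets of those productions are pairwise disjoint, where PREDICT(N → α) = (FIRST(α) \ {ε}) ∪ (FOLLOW(N) if α ⇒* ε).

Relevant sets:
  FIRST(T) = { 'a', 'x' }

For P:
  PREDICT(P → n n y) = { 'n' }
  PREDICT(P → T a b) = { 'a', 'x' }
For T:
  PREDICT(T → x a x) = { 'x' }
  PREDICT(T → a) = { 'a' }

All predict sets are disjoint. The grammar IS LL(1).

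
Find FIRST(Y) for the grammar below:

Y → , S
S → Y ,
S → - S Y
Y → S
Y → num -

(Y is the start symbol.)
{ ',', '-', 'num' }

To compute FIRST(Y), examine every production with Y on the left-hand side, reading each right-hand side left to right until a non-nullable symbol is reached.

FIRST sets of the other non-terminals involved (by the same procedure, iterated to a fixed point):
  FIRST(S) = { ',', '-', 'num' }

From Y → , S:
  - ',' is a terminal: add ',' and stop
From Y → S:
  - S is a non-terminal: add FIRST(S) \ {ε} = { ',', '-', 'num' }
    S is not nullable, so stop
From Y → num -:
  - num is a terminal: add 'num' and stop

Collecting: FIRST(Y) = { ',', '-', 'num' }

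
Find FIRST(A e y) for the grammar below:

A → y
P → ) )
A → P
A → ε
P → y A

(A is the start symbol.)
FIRST sets of the non-terminals involved (from the grammar, by fixed-point iteration):
  FIRST(A) = { ')', 'y', ε }

To compute FIRST(A e y), process the symbols left to right:
Symbol A is a non-terminal. Add FIRST(A) \ {ε} = { ')', 'y' }
A is nullable (ε ∈ FIRST(A)), continue to the next symbol.
Symbol e is a terminal. Add 'e' and stop.
FIRST(A e y) = { ')', 'e', 'y' }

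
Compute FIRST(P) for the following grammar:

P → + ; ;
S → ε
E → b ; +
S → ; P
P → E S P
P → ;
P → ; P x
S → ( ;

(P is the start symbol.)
{ '+', ';', 'b' }

To compute FIRST(P), examine every production with P on the left-hand side, reading each right-hand side left to right until a non-nullable symbol is reached.

FIRST sets of the other non-terminals involved (by the same procedure, iterated to a fixed point):
  FIRST(E) = { 'b' }

From P → + ; ;:
  - '+' is a terminal: add '+' and stop
From P → E S P:
  - E is a non-terminal: add FIRST(E) \ {ε} = { 'b' }
    E is not nullable, so stop
From P → ;:
  - ';' is a terminal: add ';' and stop
From P → ; P x:
  - ';' is a terminal: add ';' and stop

Collecting: FIRST(P) = { '+', ';', 'b' }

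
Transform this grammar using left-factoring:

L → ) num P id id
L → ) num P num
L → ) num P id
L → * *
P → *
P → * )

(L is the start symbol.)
Left-factoring transforms A → αβ₁ | αβ₂ into A → αA' and A' → β₁ | β₂
(α is the longest common prefix among the alternatives). Repeat until
no nonterminal has two alternatives with a common prefix.

Round 1: L has alternatives sharing prefix ') num P'. Introduce L': L → ) num P L'
  Add: L' → id id
  Add: L' → num
  Add: L' → id

Round 2: L' has alternatives sharing prefix 'id'. Introduce L'': L' → id L''
  Add: L'' → id
  Add: L'' → ε

Round 3: P has alternatives sharing prefix '*'. Introduce P': P → * P'
  Add: P' → ε
  Add: P' → )

No remaining common prefixes — done.

Resulting grammar:
L → ) num P L'
L' → id L''
L'' → id
L'' → ε
L' → num
L → * *
P → * P'
P' → ε
P' → )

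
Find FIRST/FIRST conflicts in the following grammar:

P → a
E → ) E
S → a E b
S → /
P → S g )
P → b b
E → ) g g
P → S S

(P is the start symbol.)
FIRST sets of the non-terminals at (or reachable through a nullable prefix from) the front of some alternative:
  FIRST(S) = { '/', 'a' }

Productions for P:
  P → a: FIRST = { 'a' }
  P → S g ): FIRST = { '/', 'a' }
  P → b b: FIRST = { 'b' }
  P → S S: FIRST = { '/', 'a' }
Productions for E:
  E → ) E: FIRST = { ')' }
  E → ) g g: FIRST = { ')' }
Productions for S:
  S → a E b: FIRST = { 'a' }
  S → /: FIRST = { '/' }

Conflict for P: P → a and P → S g )
  Overlap: { 'a' }
Conflict for P: P → a and P → S S
  Overlap: { 'a' }
Conflict for P: P → S g ) and P → S S
  Overlap: { '/', 'a' }
Conflict for E: E → ) E and E → ) g g
  Overlap: { ')' }

Answer: Yes. P → a / P → S g ')' on { 'a' }; P → a / P → S S on { 'a' }; P → S g ')' / P → S S on { '/', 'a' }; E → ')' E / E → ')' g g on { ')' }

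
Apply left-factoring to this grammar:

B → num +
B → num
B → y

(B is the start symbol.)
Left-factoring transforms A → αβ₁ | αβ₂ into A → αA' and A' → β₁ | β₂
(α is the longest common prefix among the alternatives). Repeat until
no nonterminal has two alternatives with a common prefix.

Round 1: B has alternatives sharing prefix 'num'. Introduce B': B → num B'
  Add: B' → +
  Add: B' → ε

No remaining common prefixes — done.

Resulting grammar:
B → num B'
B' → +
B' → ε
B → y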